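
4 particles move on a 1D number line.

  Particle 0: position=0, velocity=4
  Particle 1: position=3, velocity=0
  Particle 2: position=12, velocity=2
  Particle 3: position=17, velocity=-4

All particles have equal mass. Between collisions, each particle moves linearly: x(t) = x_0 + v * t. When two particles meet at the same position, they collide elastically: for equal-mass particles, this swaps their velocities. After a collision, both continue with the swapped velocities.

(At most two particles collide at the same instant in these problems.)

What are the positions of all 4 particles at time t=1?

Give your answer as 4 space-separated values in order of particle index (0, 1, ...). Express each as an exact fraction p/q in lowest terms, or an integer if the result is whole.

Collision at t=3/4: particles 0 and 1 swap velocities; positions: p0=3 p1=3 p2=27/2 p3=14; velocities now: v0=0 v1=4 v2=2 v3=-4
Collision at t=5/6: particles 2 and 3 swap velocities; positions: p0=3 p1=10/3 p2=41/3 p3=41/3; velocities now: v0=0 v1=4 v2=-4 v3=2
Advance to t=1 (no further collisions before then); velocities: v0=0 v1=4 v2=-4 v3=2; positions = 3 4 13 14

Answer: 3 4 13 14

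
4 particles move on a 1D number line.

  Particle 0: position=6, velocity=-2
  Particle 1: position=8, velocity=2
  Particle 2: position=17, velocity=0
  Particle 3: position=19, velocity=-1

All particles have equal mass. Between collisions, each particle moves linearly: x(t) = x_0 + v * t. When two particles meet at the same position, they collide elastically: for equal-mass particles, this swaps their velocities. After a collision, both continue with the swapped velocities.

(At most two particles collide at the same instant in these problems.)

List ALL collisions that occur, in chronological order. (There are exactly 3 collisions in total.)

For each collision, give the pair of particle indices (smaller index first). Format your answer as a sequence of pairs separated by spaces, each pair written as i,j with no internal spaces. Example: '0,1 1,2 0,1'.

Answer: 2,3 1,2 2,3

Derivation:
Collision at t=2: particles 2 and 3 swap velocities; positions: p0=2 p1=12 p2=17 p3=17; velocities now: v0=-2 v1=2 v2=-1 v3=0
Collision at t=11/3: particles 1 and 2 swap velocities; positions: p0=-4/3 p1=46/3 p2=46/3 p3=17; velocities now: v0=-2 v1=-1 v2=2 v3=0
Collision at t=9/2: particles 2 and 3 swap velocities; positions: p0=-3 p1=29/2 p2=17 p3=17; velocities now: v0=-2 v1=-1 v2=0 v3=2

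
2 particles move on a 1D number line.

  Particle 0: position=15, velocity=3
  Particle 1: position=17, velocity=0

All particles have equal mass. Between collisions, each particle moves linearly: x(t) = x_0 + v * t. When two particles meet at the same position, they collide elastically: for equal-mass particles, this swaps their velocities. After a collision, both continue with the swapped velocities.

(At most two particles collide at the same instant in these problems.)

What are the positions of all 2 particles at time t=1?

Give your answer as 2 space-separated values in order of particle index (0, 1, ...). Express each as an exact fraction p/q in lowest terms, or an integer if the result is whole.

Answer: 17 18

Derivation:
Collision at t=2/3: particles 0 and 1 swap velocities; positions: p0=17 p1=17; velocities now: v0=0 v1=3
Advance to t=1 (no further collisions before then); velocities: v0=0 v1=3; positions = 17 18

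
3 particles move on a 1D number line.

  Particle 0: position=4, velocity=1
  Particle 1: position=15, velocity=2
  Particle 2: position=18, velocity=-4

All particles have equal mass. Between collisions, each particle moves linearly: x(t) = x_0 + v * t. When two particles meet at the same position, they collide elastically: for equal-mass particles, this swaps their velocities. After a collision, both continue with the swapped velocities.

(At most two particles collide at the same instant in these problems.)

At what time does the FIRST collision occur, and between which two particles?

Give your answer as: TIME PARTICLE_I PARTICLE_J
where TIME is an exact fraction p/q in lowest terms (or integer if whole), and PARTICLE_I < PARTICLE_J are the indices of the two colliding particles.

Pair (0,1): pos 4,15 vel 1,2 -> not approaching (rel speed -1 <= 0)
Pair (1,2): pos 15,18 vel 2,-4 -> gap=3, closing at 6/unit, collide at t=1/2
Earliest collision: t=1/2 between 1 and 2

Answer: 1/2 1 2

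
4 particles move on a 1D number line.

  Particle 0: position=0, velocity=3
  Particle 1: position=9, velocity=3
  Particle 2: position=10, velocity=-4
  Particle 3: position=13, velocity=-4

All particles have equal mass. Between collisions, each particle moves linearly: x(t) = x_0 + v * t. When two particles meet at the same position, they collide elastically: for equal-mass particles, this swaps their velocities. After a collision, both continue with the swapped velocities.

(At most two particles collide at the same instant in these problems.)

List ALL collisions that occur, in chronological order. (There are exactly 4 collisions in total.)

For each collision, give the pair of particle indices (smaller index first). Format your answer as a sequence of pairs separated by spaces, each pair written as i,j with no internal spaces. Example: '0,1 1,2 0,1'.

Answer: 1,2 2,3 0,1 1,2

Derivation:
Collision at t=1/7: particles 1 and 2 swap velocities; positions: p0=3/7 p1=66/7 p2=66/7 p3=87/7; velocities now: v0=3 v1=-4 v2=3 v3=-4
Collision at t=4/7: particles 2 and 3 swap velocities; positions: p0=12/7 p1=54/7 p2=75/7 p3=75/7; velocities now: v0=3 v1=-4 v2=-4 v3=3
Collision at t=10/7: particles 0 and 1 swap velocities; positions: p0=30/7 p1=30/7 p2=51/7 p3=93/7; velocities now: v0=-4 v1=3 v2=-4 v3=3
Collision at t=13/7: particles 1 and 2 swap velocities; positions: p0=18/7 p1=39/7 p2=39/7 p3=102/7; velocities now: v0=-4 v1=-4 v2=3 v3=3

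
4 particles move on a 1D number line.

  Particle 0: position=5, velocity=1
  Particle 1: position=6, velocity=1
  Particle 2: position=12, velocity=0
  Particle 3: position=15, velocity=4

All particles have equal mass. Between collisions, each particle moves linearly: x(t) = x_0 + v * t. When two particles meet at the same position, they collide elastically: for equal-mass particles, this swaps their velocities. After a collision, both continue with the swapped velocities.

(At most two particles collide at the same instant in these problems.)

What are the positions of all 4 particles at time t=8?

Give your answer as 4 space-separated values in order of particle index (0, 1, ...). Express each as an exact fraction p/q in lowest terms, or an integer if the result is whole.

Collision at t=6: particles 1 and 2 swap velocities; positions: p0=11 p1=12 p2=12 p3=39; velocities now: v0=1 v1=0 v2=1 v3=4
Collision at t=7: particles 0 and 1 swap velocities; positions: p0=12 p1=12 p2=13 p3=43; velocities now: v0=0 v1=1 v2=1 v3=4
Advance to t=8 (no further collisions before then); velocities: v0=0 v1=1 v2=1 v3=4; positions = 12 13 14 47

Answer: 12 13 14 47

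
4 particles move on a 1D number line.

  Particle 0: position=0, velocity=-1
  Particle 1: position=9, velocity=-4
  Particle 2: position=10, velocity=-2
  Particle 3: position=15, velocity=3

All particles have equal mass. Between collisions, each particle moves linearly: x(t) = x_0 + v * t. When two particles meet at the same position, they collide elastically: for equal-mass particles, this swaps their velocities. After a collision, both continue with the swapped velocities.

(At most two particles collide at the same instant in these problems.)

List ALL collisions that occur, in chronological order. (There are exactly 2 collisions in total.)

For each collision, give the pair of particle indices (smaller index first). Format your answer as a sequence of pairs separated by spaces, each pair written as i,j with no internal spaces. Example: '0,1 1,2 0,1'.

Collision at t=3: particles 0 and 1 swap velocities; positions: p0=-3 p1=-3 p2=4 p3=24; velocities now: v0=-4 v1=-1 v2=-2 v3=3
Collision at t=10: particles 1 and 2 swap velocities; positions: p0=-31 p1=-10 p2=-10 p3=45; velocities now: v0=-4 v1=-2 v2=-1 v3=3

Answer: 0,1 1,2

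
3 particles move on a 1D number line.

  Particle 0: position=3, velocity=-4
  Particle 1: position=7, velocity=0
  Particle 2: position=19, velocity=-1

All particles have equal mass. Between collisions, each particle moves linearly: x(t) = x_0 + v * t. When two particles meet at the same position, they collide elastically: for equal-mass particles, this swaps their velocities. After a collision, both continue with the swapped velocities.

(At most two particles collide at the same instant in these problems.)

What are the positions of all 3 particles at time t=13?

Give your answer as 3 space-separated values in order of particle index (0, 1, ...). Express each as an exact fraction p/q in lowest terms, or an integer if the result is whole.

Answer: -49 6 7

Derivation:
Collision at t=12: particles 1 and 2 swap velocities; positions: p0=-45 p1=7 p2=7; velocities now: v0=-4 v1=-1 v2=0
Advance to t=13 (no further collisions before then); velocities: v0=-4 v1=-1 v2=0; positions = -49 6 7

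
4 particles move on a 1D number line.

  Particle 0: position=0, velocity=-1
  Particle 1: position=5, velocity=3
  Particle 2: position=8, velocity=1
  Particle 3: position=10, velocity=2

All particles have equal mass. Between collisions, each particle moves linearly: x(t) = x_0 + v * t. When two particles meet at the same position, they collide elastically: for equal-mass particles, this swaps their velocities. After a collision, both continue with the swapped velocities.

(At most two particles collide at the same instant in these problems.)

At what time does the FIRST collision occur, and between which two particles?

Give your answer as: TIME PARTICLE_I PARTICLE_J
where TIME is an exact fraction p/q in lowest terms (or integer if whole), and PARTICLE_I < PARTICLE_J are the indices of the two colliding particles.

Answer: 3/2 1 2

Derivation:
Pair (0,1): pos 0,5 vel -1,3 -> not approaching (rel speed -4 <= 0)
Pair (1,2): pos 5,8 vel 3,1 -> gap=3, closing at 2/unit, collide at t=3/2
Pair (2,3): pos 8,10 vel 1,2 -> not approaching (rel speed -1 <= 0)
Earliest collision: t=3/2 between 1 and 2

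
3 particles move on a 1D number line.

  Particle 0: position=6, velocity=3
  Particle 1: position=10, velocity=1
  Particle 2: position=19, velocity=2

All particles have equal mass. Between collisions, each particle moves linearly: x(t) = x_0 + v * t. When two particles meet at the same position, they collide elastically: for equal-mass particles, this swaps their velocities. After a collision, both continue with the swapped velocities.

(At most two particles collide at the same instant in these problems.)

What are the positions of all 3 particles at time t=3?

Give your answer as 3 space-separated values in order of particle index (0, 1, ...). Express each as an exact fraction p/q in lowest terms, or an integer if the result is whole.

Collision at t=2: particles 0 and 1 swap velocities; positions: p0=12 p1=12 p2=23; velocities now: v0=1 v1=3 v2=2
Advance to t=3 (no further collisions before then); velocities: v0=1 v1=3 v2=2; positions = 13 15 25

Answer: 13 15 25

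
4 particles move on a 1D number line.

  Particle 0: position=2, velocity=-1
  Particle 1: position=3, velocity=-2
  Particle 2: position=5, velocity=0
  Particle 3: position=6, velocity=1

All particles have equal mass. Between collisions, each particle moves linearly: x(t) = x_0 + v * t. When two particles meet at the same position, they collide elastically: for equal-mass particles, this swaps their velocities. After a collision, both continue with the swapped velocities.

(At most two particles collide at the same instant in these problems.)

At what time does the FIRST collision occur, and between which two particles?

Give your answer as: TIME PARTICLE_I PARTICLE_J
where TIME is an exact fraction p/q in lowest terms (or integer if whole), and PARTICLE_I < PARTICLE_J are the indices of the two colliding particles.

Pair (0,1): pos 2,3 vel -1,-2 -> gap=1, closing at 1/unit, collide at t=1
Pair (1,2): pos 3,5 vel -2,0 -> not approaching (rel speed -2 <= 0)
Pair (2,3): pos 5,6 vel 0,1 -> not approaching (rel speed -1 <= 0)
Earliest collision: t=1 between 0 and 1

Answer: 1 0 1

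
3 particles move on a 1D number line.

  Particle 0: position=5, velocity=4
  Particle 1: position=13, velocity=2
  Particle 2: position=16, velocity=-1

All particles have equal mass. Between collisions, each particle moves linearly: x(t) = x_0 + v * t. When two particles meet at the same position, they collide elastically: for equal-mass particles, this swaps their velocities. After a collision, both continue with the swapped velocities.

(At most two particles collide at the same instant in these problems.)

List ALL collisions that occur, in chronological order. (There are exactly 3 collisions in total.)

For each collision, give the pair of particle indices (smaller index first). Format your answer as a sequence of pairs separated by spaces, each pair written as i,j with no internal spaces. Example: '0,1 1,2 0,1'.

Answer: 1,2 0,1 1,2

Derivation:
Collision at t=1: particles 1 and 2 swap velocities; positions: p0=9 p1=15 p2=15; velocities now: v0=4 v1=-1 v2=2
Collision at t=11/5: particles 0 and 1 swap velocities; positions: p0=69/5 p1=69/5 p2=87/5; velocities now: v0=-1 v1=4 v2=2
Collision at t=4: particles 1 and 2 swap velocities; positions: p0=12 p1=21 p2=21; velocities now: v0=-1 v1=2 v2=4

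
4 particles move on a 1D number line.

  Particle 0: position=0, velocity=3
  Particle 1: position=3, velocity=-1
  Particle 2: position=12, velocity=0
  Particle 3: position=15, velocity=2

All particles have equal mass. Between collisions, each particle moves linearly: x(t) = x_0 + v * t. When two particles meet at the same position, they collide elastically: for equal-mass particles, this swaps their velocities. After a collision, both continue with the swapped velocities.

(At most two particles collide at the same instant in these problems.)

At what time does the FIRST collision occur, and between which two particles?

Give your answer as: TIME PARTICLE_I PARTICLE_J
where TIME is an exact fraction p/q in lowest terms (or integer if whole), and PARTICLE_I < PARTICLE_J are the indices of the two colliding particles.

Answer: 3/4 0 1

Derivation:
Pair (0,1): pos 0,3 vel 3,-1 -> gap=3, closing at 4/unit, collide at t=3/4
Pair (1,2): pos 3,12 vel -1,0 -> not approaching (rel speed -1 <= 0)
Pair (2,3): pos 12,15 vel 0,2 -> not approaching (rel speed -2 <= 0)
Earliest collision: t=3/4 between 0 and 1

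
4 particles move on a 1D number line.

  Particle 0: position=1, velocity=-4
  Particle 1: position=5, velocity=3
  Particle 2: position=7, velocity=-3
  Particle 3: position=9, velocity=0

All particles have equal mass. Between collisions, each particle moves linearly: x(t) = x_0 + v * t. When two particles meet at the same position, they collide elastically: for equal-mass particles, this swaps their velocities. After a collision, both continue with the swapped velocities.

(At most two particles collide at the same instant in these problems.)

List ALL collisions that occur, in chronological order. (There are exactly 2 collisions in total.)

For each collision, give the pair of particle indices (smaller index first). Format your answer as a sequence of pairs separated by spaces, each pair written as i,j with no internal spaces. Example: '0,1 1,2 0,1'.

Collision at t=1/3: particles 1 and 2 swap velocities; positions: p0=-1/3 p1=6 p2=6 p3=9; velocities now: v0=-4 v1=-3 v2=3 v3=0
Collision at t=4/3: particles 2 and 3 swap velocities; positions: p0=-13/3 p1=3 p2=9 p3=9; velocities now: v0=-4 v1=-3 v2=0 v3=3

Answer: 1,2 2,3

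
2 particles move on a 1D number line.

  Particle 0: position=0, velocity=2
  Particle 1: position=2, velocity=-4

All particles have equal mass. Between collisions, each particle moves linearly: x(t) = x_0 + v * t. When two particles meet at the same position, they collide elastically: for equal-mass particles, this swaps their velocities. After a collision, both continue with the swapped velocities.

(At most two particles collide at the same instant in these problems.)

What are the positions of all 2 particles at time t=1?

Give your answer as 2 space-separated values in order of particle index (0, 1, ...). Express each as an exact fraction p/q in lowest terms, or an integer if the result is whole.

Collision at t=1/3: particles 0 and 1 swap velocities; positions: p0=2/3 p1=2/3; velocities now: v0=-4 v1=2
Advance to t=1 (no further collisions before then); velocities: v0=-4 v1=2; positions = -2 2

Answer: -2 2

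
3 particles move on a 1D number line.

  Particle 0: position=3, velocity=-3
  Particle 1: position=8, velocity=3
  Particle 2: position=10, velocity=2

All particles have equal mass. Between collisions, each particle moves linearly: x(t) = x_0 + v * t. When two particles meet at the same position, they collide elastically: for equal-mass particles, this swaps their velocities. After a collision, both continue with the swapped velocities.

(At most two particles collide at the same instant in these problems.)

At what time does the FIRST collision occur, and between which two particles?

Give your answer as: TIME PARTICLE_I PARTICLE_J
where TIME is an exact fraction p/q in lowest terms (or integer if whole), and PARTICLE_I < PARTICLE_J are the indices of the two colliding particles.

Answer: 2 1 2

Derivation:
Pair (0,1): pos 3,8 vel -3,3 -> not approaching (rel speed -6 <= 0)
Pair (1,2): pos 8,10 vel 3,2 -> gap=2, closing at 1/unit, collide at t=2
Earliest collision: t=2 between 1 and 2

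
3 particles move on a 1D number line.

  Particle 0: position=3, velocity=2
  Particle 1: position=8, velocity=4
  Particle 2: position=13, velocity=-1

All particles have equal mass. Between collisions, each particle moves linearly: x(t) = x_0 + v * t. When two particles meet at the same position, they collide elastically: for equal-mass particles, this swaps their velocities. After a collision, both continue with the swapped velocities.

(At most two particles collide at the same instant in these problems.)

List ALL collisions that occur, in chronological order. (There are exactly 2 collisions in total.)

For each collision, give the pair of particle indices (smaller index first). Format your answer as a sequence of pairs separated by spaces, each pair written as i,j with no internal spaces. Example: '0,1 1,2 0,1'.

Collision at t=1: particles 1 and 2 swap velocities; positions: p0=5 p1=12 p2=12; velocities now: v0=2 v1=-1 v2=4
Collision at t=10/3: particles 0 and 1 swap velocities; positions: p0=29/3 p1=29/3 p2=64/3; velocities now: v0=-1 v1=2 v2=4

Answer: 1,2 0,1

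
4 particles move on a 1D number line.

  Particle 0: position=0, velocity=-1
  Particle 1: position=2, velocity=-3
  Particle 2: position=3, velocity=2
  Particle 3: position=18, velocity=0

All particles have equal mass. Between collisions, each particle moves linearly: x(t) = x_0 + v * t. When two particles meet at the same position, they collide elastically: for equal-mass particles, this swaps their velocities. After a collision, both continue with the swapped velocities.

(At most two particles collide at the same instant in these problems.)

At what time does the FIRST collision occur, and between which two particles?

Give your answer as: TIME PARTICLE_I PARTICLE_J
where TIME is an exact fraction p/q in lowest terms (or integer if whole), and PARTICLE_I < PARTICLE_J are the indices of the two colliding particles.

Pair (0,1): pos 0,2 vel -1,-3 -> gap=2, closing at 2/unit, collide at t=1
Pair (1,2): pos 2,3 vel -3,2 -> not approaching (rel speed -5 <= 0)
Pair (2,3): pos 3,18 vel 2,0 -> gap=15, closing at 2/unit, collide at t=15/2
Earliest collision: t=1 between 0 and 1

Answer: 1 0 1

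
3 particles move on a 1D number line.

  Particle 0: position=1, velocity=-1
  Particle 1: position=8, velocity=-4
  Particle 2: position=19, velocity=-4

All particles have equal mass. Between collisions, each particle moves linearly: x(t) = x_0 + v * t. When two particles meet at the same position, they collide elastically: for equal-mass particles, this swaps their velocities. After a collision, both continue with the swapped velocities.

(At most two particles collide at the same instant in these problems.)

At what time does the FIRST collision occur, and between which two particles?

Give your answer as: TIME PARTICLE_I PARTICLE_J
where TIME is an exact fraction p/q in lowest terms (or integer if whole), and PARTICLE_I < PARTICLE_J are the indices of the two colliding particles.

Answer: 7/3 0 1

Derivation:
Pair (0,1): pos 1,8 vel -1,-4 -> gap=7, closing at 3/unit, collide at t=7/3
Pair (1,2): pos 8,19 vel -4,-4 -> not approaching (rel speed 0 <= 0)
Earliest collision: t=7/3 between 0 and 1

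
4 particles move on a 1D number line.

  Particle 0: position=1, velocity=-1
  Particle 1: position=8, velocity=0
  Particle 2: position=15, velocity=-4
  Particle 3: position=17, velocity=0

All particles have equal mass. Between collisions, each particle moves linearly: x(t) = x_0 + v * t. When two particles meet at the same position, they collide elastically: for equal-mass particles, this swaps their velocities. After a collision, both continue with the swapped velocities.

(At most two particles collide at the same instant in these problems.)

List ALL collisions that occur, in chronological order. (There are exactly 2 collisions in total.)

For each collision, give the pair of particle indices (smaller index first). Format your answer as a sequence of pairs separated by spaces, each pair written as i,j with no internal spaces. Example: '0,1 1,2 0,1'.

Collision at t=7/4: particles 1 and 2 swap velocities; positions: p0=-3/4 p1=8 p2=8 p3=17; velocities now: v0=-1 v1=-4 v2=0 v3=0
Collision at t=14/3: particles 0 and 1 swap velocities; positions: p0=-11/3 p1=-11/3 p2=8 p3=17; velocities now: v0=-4 v1=-1 v2=0 v3=0

Answer: 1,2 0,1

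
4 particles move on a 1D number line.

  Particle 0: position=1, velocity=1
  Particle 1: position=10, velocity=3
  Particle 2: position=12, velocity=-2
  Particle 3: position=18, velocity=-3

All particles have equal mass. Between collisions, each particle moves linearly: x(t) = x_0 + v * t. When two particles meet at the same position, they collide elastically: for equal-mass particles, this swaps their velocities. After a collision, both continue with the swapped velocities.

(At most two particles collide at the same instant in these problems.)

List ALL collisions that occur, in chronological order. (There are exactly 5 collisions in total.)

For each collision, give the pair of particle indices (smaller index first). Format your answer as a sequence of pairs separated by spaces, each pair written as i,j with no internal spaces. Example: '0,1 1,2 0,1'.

Collision at t=2/5: particles 1 and 2 swap velocities; positions: p0=7/5 p1=56/5 p2=56/5 p3=84/5; velocities now: v0=1 v1=-2 v2=3 v3=-3
Collision at t=4/3: particles 2 and 3 swap velocities; positions: p0=7/3 p1=28/3 p2=14 p3=14; velocities now: v0=1 v1=-2 v2=-3 v3=3
Collision at t=11/3: particles 0 and 1 swap velocities; positions: p0=14/3 p1=14/3 p2=7 p3=21; velocities now: v0=-2 v1=1 v2=-3 v3=3
Collision at t=17/4: particles 1 and 2 swap velocities; positions: p0=7/2 p1=21/4 p2=21/4 p3=91/4; velocities now: v0=-2 v1=-3 v2=1 v3=3
Collision at t=6: particles 0 and 1 swap velocities; positions: p0=0 p1=0 p2=7 p3=28; velocities now: v0=-3 v1=-2 v2=1 v3=3

Answer: 1,2 2,3 0,1 1,2 0,1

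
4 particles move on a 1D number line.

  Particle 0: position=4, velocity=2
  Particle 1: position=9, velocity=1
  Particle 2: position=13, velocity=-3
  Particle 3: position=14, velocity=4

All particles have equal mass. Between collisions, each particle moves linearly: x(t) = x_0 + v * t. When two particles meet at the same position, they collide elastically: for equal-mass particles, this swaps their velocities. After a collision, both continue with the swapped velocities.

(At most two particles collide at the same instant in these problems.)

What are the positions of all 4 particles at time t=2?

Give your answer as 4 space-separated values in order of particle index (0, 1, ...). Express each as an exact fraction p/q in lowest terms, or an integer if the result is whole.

Collision at t=1: particles 1 and 2 swap velocities; positions: p0=6 p1=10 p2=10 p3=18; velocities now: v0=2 v1=-3 v2=1 v3=4
Collision at t=9/5: particles 0 and 1 swap velocities; positions: p0=38/5 p1=38/5 p2=54/5 p3=106/5; velocities now: v0=-3 v1=2 v2=1 v3=4
Advance to t=2 (no further collisions before then); velocities: v0=-3 v1=2 v2=1 v3=4; positions = 7 8 11 22

Answer: 7 8 11 22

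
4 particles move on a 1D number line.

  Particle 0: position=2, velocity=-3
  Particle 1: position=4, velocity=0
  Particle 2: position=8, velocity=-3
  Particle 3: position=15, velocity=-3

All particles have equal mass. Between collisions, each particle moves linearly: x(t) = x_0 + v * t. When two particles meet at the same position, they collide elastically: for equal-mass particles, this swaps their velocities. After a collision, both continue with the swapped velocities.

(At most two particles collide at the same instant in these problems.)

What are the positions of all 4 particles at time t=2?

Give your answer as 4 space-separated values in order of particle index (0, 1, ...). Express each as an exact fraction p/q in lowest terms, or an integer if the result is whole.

Collision at t=4/3: particles 1 and 2 swap velocities; positions: p0=-2 p1=4 p2=4 p3=11; velocities now: v0=-3 v1=-3 v2=0 v3=-3
Advance to t=2 (no further collisions before then); velocities: v0=-3 v1=-3 v2=0 v3=-3; positions = -4 2 4 9

Answer: -4 2 4 9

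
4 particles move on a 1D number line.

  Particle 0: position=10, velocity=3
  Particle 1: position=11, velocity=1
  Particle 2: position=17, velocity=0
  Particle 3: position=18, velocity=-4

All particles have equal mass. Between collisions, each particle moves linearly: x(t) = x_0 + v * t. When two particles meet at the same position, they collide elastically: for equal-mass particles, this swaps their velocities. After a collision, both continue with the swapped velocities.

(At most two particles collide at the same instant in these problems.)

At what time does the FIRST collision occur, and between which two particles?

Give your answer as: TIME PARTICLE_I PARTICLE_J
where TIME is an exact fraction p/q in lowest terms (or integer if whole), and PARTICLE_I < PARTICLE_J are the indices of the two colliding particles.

Pair (0,1): pos 10,11 vel 3,1 -> gap=1, closing at 2/unit, collide at t=1/2
Pair (1,2): pos 11,17 vel 1,0 -> gap=6, closing at 1/unit, collide at t=6
Pair (2,3): pos 17,18 vel 0,-4 -> gap=1, closing at 4/unit, collide at t=1/4
Earliest collision: t=1/4 between 2 and 3

Answer: 1/4 2 3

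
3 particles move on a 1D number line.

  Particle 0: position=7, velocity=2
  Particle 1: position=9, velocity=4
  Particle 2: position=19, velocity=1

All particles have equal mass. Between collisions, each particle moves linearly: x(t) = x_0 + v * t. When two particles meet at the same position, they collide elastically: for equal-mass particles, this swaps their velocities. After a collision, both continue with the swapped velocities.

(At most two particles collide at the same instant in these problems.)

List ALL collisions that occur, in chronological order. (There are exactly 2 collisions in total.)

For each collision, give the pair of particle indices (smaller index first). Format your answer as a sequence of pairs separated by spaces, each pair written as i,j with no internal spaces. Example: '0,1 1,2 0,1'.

Answer: 1,2 0,1

Derivation:
Collision at t=10/3: particles 1 and 2 swap velocities; positions: p0=41/3 p1=67/3 p2=67/3; velocities now: v0=2 v1=1 v2=4
Collision at t=12: particles 0 and 1 swap velocities; positions: p0=31 p1=31 p2=57; velocities now: v0=1 v1=2 v2=4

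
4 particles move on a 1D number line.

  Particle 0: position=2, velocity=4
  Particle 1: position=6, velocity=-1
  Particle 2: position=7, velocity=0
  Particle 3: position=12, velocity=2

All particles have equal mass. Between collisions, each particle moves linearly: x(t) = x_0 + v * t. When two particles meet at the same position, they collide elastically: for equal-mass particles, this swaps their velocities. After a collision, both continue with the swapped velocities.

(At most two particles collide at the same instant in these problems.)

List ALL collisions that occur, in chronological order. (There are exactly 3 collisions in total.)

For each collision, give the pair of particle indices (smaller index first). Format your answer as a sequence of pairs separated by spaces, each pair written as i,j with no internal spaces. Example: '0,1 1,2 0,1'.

Collision at t=4/5: particles 0 and 1 swap velocities; positions: p0=26/5 p1=26/5 p2=7 p3=68/5; velocities now: v0=-1 v1=4 v2=0 v3=2
Collision at t=5/4: particles 1 and 2 swap velocities; positions: p0=19/4 p1=7 p2=7 p3=29/2; velocities now: v0=-1 v1=0 v2=4 v3=2
Collision at t=5: particles 2 and 3 swap velocities; positions: p0=1 p1=7 p2=22 p3=22; velocities now: v0=-1 v1=0 v2=2 v3=4

Answer: 0,1 1,2 2,3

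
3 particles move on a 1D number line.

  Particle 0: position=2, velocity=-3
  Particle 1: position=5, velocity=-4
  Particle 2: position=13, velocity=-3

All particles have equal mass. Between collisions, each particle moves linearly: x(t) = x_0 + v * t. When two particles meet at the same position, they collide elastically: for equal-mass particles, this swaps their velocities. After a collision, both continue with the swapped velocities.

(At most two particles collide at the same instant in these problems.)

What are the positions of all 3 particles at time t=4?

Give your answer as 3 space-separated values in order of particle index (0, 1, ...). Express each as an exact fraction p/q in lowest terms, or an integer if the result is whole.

Answer: -11 -10 1

Derivation:
Collision at t=3: particles 0 and 1 swap velocities; positions: p0=-7 p1=-7 p2=4; velocities now: v0=-4 v1=-3 v2=-3
Advance to t=4 (no further collisions before then); velocities: v0=-4 v1=-3 v2=-3; positions = -11 -10 1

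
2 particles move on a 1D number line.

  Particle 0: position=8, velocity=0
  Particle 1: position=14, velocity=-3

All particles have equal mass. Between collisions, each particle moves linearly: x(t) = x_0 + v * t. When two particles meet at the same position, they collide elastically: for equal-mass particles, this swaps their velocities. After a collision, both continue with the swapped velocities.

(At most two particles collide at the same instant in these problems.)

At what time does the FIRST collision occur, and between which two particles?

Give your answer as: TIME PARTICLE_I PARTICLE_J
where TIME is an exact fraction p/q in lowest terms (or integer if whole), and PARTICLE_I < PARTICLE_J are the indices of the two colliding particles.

Pair (0,1): pos 8,14 vel 0,-3 -> gap=6, closing at 3/unit, collide at t=2
Earliest collision: t=2 between 0 and 1

Answer: 2 0 1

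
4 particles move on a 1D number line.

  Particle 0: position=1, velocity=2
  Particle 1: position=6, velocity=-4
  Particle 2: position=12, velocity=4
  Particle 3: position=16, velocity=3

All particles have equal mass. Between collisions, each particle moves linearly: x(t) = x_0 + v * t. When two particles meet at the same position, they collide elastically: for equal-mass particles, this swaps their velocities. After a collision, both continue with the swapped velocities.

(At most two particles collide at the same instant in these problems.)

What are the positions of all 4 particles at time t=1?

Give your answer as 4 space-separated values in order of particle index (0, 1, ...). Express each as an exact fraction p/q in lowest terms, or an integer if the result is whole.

Collision at t=5/6: particles 0 and 1 swap velocities; positions: p0=8/3 p1=8/3 p2=46/3 p3=37/2; velocities now: v0=-4 v1=2 v2=4 v3=3
Advance to t=1 (no further collisions before then); velocities: v0=-4 v1=2 v2=4 v3=3; positions = 2 3 16 19

Answer: 2 3 16 19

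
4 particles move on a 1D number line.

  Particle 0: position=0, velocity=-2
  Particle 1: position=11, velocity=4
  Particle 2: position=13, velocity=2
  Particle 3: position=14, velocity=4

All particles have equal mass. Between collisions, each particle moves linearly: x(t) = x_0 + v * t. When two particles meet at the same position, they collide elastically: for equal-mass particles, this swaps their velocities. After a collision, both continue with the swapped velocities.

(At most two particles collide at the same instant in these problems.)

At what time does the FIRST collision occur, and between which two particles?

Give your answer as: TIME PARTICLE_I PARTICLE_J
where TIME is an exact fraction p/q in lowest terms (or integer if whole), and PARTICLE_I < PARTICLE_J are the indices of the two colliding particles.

Answer: 1 1 2

Derivation:
Pair (0,1): pos 0,11 vel -2,4 -> not approaching (rel speed -6 <= 0)
Pair (1,2): pos 11,13 vel 4,2 -> gap=2, closing at 2/unit, collide at t=1
Pair (2,3): pos 13,14 vel 2,4 -> not approaching (rel speed -2 <= 0)
Earliest collision: t=1 between 1 and 2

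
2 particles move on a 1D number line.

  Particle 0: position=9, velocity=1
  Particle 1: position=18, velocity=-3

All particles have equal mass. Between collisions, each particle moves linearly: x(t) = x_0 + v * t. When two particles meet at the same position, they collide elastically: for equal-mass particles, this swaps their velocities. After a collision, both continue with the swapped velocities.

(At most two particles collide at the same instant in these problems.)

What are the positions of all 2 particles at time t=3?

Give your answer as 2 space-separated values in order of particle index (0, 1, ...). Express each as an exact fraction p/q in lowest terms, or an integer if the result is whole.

Answer: 9 12

Derivation:
Collision at t=9/4: particles 0 and 1 swap velocities; positions: p0=45/4 p1=45/4; velocities now: v0=-3 v1=1
Advance to t=3 (no further collisions before then); velocities: v0=-3 v1=1; positions = 9 12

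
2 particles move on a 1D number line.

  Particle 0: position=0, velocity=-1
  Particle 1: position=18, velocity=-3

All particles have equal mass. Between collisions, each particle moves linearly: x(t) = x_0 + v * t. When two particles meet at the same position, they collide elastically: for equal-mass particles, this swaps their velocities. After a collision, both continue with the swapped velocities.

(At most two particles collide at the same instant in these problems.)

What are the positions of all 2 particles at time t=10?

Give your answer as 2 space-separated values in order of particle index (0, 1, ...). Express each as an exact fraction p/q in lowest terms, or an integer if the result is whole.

Answer: -12 -10

Derivation:
Collision at t=9: particles 0 and 1 swap velocities; positions: p0=-9 p1=-9; velocities now: v0=-3 v1=-1
Advance to t=10 (no further collisions before then); velocities: v0=-3 v1=-1; positions = -12 -10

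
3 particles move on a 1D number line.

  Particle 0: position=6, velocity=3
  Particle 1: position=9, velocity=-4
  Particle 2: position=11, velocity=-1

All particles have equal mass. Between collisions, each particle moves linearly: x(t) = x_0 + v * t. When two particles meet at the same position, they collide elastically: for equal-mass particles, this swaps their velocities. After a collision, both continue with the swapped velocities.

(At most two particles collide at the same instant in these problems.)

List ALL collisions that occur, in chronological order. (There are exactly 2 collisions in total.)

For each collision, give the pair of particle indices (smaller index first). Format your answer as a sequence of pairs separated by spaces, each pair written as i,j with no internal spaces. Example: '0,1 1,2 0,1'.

Collision at t=3/7: particles 0 and 1 swap velocities; positions: p0=51/7 p1=51/7 p2=74/7; velocities now: v0=-4 v1=3 v2=-1
Collision at t=5/4: particles 1 and 2 swap velocities; positions: p0=4 p1=39/4 p2=39/4; velocities now: v0=-4 v1=-1 v2=3

Answer: 0,1 1,2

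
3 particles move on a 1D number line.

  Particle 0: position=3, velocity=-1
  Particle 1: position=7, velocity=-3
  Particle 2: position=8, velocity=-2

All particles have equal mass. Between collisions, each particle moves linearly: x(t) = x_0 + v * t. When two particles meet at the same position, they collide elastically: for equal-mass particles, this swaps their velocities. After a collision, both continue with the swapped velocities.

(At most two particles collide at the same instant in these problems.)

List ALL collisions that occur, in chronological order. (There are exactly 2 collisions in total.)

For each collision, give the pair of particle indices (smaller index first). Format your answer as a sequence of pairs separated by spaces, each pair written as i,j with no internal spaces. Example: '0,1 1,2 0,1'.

Answer: 0,1 1,2

Derivation:
Collision at t=2: particles 0 and 1 swap velocities; positions: p0=1 p1=1 p2=4; velocities now: v0=-3 v1=-1 v2=-2
Collision at t=5: particles 1 and 2 swap velocities; positions: p0=-8 p1=-2 p2=-2; velocities now: v0=-3 v1=-2 v2=-1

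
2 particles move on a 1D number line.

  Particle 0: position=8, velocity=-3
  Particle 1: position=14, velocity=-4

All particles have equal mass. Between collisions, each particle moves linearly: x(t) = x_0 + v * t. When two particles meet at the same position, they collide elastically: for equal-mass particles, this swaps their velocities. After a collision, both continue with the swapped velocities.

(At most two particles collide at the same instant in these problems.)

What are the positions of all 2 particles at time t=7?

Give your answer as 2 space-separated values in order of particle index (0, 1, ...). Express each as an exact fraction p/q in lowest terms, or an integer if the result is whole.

Collision at t=6: particles 0 and 1 swap velocities; positions: p0=-10 p1=-10; velocities now: v0=-4 v1=-3
Advance to t=7 (no further collisions before then); velocities: v0=-4 v1=-3; positions = -14 -13

Answer: -14 -13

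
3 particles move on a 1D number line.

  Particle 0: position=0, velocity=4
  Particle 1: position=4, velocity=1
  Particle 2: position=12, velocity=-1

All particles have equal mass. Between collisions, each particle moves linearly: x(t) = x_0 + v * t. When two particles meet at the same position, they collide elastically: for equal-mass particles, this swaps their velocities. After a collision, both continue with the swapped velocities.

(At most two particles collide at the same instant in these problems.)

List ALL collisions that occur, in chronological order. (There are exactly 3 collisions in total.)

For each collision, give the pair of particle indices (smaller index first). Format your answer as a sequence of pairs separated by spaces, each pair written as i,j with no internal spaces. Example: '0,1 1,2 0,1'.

Answer: 0,1 1,2 0,1

Derivation:
Collision at t=4/3: particles 0 and 1 swap velocities; positions: p0=16/3 p1=16/3 p2=32/3; velocities now: v0=1 v1=4 v2=-1
Collision at t=12/5: particles 1 and 2 swap velocities; positions: p0=32/5 p1=48/5 p2=48/5; velocities now: v0=1 v1=-1 v2=4
Collision at t=4: particles 0 and 1 swap velocities; positions: p0=8 p1=8 p2=16; velocities now: v0=-1 v1=1 v2=4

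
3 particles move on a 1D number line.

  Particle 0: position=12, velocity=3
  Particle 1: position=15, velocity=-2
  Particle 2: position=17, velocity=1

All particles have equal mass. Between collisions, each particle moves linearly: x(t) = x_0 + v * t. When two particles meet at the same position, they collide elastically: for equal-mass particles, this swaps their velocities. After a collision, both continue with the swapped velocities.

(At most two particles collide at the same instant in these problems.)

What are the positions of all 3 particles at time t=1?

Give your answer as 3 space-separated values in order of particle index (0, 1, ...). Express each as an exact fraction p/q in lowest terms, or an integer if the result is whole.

Collision at t=3/5: particles 0 and 1 swap velocities; positions: p0=69/5 p1=69/5 p2=88/5; velocities now: v0=-2 v1=3 v2=1
Advance to t=1 (no further collisions before then); velocities: v0=-2 v1=3 v2=1; positions = 13 15 18

Answer: 13 15 18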